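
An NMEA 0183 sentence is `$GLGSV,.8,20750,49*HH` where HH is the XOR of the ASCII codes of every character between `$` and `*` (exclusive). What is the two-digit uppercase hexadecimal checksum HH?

4E

XOR the ASCII codes of the payload characters:
  'G' = 0x47 → acc = 0x47
  'L' = 0x4C → acc = 0x0B
  'G' = 0x47 → acc = 0x4C
  'S' = 0x53 → acc = 0x1F
  'V' = 0x56 → acc = 0x49
  ',' = 0x2C → acc = 0x65
  '.' = 0x2E → acc = 0x4B
  '8' = 0x38 → acc = 0x73
  ',' = 0x2C → acc = 0x5F
  '2' = 0x32 → acc = 0x6D
  '0' = 0x30 → acc = 0x5D
  '7' = 0x37 → acc = 0x6A
  '5' = 0x35 → acc = 0x5F
  '0' = 0x30 → acc = 0x6F
  ',' = 0x2C → acc = 0x43
  '4' = 0x34 → acc = 0x77
  '9' = 0x39 → acc = 0x4E
Checksum = 0x4E.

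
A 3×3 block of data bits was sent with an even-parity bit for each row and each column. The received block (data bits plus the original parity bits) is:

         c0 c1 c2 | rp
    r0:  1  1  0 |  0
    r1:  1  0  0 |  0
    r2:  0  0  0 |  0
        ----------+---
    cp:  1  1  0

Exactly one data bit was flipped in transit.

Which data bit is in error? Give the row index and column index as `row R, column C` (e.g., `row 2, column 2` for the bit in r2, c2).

Recompute each row's even parity and compare to rp:
  r0: data parity 0, sent rp 0 → ok
  r1: data parity 1, sent rp 0 → mismatch
  r2: data parity 0, sent rp 0 → ok
Recompute each column's even parity and compare to cp:
  c0: data parity 0, sent cp 1 → mismatch
  c1: data parity 1, sent cp 1 → ok
  c2: data parity 0, sent cp 0 → ok
Exactly one row (r1) and one column (c0) fail → the flipped bit is at their intersection.

row 1, column 0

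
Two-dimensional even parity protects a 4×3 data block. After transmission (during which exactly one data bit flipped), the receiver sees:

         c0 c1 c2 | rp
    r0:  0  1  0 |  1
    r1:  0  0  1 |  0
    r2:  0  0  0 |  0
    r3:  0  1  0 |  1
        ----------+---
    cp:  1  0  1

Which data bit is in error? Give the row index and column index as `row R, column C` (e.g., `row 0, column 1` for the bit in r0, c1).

row 1, column 0

Recompute each row's even parity and compare to rp:
  r0: data parity 1, sent rp 1 → ok
  r1: data parity 1, sent rp 0 → mismatch
  r2: data parity 0, sent rp 0 → ok
  r3: data parity 1, sent rp 1 → ok
Recompute each column's even parity and compare to cp:
  c0: data parity 0, sent cp 1 → mismatch
  c1: data parity 0, sent cp 0 → ok
  c2: data parity 1, sent cp 1 → ok
Exactly one row (r1) and one column (c0) fail → the flipped bit is at their intersection.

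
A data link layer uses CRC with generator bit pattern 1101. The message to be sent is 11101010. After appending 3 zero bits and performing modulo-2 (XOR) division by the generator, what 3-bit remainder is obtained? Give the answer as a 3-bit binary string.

010

Append 3 zeros: 11101010000. Divide by 1101 (XOR where the leading bit is 1):
  pos 0: 1110 XOR 1101 = 0011
  pos 2: 1110 XOR 1101 = 0011
  pos 4: 1110 XOR 1101 = 0011
  pos 6: 1100 XOR 1101 = 0001
Remainder (last 3 bits) = 010. This is the CRC / FCS.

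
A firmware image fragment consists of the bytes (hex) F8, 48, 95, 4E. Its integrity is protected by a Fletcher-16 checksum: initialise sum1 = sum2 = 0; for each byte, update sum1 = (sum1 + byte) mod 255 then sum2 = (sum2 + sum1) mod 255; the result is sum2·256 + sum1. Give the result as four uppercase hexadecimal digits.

Running sums (mod 255):
  after byte 0 (F8): sum1=248, sum2=248
  after byte 1 (48): sum1=65, sum2=58
  after byte 2 (95): sum1=214, sum2=17
  after byte 3 (4E): sum1=37, sum2=54
Checksum = sum2·256 + sum1 = 54·256 + 37 = 13861 = 0x3625.

3625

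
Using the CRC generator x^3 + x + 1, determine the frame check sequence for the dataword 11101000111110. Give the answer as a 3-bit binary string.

Append 3 zeros: 11101000111110000. Divide by 1011 (XOR where the leading bit is 1):
  pos 0: 1110 XOR 1011 = 0101
  pos 1: 1011 XOR 1011 = 0000
  pos 8: 1111 XOR 1011 = 0100
  pos 9: 1001 XOR 1011 = 0010
  pos 11: 1000 XOR 1011 = 0011
  pos 13: 1100 XOR 1011 = 0111
Remainder (last 3 bits) = 111. This is the CRC / FCS.

111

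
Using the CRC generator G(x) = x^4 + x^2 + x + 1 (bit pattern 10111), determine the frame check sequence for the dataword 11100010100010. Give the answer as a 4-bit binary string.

0011

Append 4 zeros: 111000101000100000. Divide by 10111 (XOR where the leading bit is 1):
  pos 0: 11100 XOR 10111 = 01011
  pos 1: 10110 XOR 10111 = 00001
  pos 5: 11010 XOR 10111 = 01101
  pos 6: 11010 XOR 10111 = 01101
  pos 7: 11010 XOR 10111 = 01101
  pos 8: 11011 XOR 10111 = 01100
  pos 9: 11000 XOR 10111 = 01111
  pos 10: 11110 XOR 10111 = 01001
  pos 11: 10010 XOR 10111 = 00101
  pos 13: 10100 XOR 10111 = 00011
Remainder (last 4 bits) = 0011. This is the CRC / FCS.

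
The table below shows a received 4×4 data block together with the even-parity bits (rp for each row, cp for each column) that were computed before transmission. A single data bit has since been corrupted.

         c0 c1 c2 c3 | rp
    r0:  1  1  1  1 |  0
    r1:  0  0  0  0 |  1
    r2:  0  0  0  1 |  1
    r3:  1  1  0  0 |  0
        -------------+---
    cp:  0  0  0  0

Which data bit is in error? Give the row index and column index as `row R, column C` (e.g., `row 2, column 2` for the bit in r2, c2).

row 1, column 2

Recompute each row's even parity and compare to rp:
  r0: data parity 0, sent rp 0 → ok
  r1: data parity 0, sent rp 1 → mismatch
  r2: data parity 1, sent rp 1 → ok
  r3: data parity 0, sent rp 0 → ok
Recompute each column's even parity and compare to cp:
  c0: data parity 0, sent cp 0 → ok
  c1: data parity 0, sent cp 0 → ok
  c2: data parity 1, sent cp 0 → mismatch
  c3: data parity 0, sent cp 0 → ok
Exactly one row (r1) and one column (c2) fail → the flipped bit is at their intersection.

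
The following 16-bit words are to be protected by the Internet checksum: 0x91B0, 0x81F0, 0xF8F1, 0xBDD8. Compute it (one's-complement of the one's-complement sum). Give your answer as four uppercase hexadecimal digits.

3594

One's-complement addition (fold any carry out of bit 15 back into bit 0):
  0x91B0 + 0x81F0 = 0x113A0 → wrap carry → 0x13A1
  0x13A1 + 0xF8F1 = 0x10C92 → wrap carry → 0x0C93
  0x0C93 + 0xBDD8 = 0x0CA6B
One's-complement sum = 0xCA6B.
Checksum = ~0xCA6B & 0xFFFF = 0x3594.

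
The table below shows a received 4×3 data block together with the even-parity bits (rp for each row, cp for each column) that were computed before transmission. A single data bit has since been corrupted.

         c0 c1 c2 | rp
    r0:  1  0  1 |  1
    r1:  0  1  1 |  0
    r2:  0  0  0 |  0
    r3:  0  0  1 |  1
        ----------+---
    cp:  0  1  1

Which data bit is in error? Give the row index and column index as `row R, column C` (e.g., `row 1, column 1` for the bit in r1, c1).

Recompute each row's even parity and compare to rp:
  r0: data parity 0, sent rp 1 → mismatch
  r1: data parity 0, sent rp 0 → ok
  r2: data parity 0, sent rp 0 → ok
  r3: data parity 1, sent rp 1 → ok
Recompute each column's even parity and compare to cp:
  c0: data parity 1, sent cp 0 → mismatch
  c1: data parity 1, sent cp 1 → ok
  c2: data parity 1, sent cp 1 → ok
Exactly one row (r0) and one column (c0) fail → the flipped bit is at their intersection.

row 0, column 0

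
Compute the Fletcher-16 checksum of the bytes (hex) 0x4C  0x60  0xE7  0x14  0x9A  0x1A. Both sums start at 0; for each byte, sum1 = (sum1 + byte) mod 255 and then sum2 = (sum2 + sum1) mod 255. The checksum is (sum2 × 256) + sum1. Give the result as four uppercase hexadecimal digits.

Running sums (mod 255):
  after byte 0 (0x4C): sum1=76, sum2=76
  after byte 1 (0x60): sum1=172, sum2=248
  after byte 2 (0xE7): sum1=148, sum2=141
  after byte 3 (0x14): sum1=168, sum2=54
  after byte 4 (0x9A): sum1=67, sum2=121
  after byte 5 (0x1A): sum1=93, sum2=214
Checksum = sum2·256 + sum1 = 214·256 + 93 = 54877 = 0xD65D.

D65D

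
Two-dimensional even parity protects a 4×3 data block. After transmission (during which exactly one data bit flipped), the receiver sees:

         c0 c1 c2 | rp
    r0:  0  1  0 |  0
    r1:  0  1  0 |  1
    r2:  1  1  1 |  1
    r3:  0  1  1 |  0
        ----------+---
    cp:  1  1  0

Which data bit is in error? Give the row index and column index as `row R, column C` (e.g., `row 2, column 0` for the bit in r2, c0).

Recompute each row's even parity and compare to rp:
  r0: data parity 1, sent rp 0 → mismatch
  r1: data parity 1, sent rp 1 → ok
  r2: data parity 1, sent rp 1 → ok
  r3: data parity 0, sent rp 0 → ok
Recompute each column's even parity and compare to cp:
  c0: data parity 1, sent cp 1 → ok
  c1: data parity 0, sent cp 1 → mismatch
  c2: data parity 0, sent cp 0 → ok
Exactly one row (r0) and one column (c1) fail → the flipped bit is at their intersection.

row 0, column 1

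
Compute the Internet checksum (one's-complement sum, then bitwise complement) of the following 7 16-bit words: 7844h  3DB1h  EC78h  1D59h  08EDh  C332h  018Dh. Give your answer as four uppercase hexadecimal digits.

One's-complement addition (fold any carry out of bit 15 back into bit 0):
  0x7844 + 0x3DB1 = 0x0B5F5
  0xB5F5 + 0xEC78 = 0x1A26D → wrap carry → 0xA26E
  0xA26E + 0x1D59 = 0x0BFC7
  0xBFC7 + 0x08ED = 0x0C8B4
  0xC8B4 + 0xC332 = 0x18BE6 → wrap carry → 0x8BE7
  0x8BE7 + 0x018D = 0x08D74
One's-complement sum = 0x8D74.
Checksum = ~0x8D74 & 0xFFFF = 0x728B.

728B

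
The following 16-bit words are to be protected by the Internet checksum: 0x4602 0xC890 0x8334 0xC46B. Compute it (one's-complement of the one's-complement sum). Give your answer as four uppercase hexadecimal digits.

One's-complement addition (fold any carry out of bit 15 back into bit 0):
  0x4602 + 0xC890 = 0x10E92 → wrap carry → 0x0E93
  0x0E93 + 0x8334 = 0x091C7
  0x91C7 + 0xC46B = 0x15632 → wrap carry → 0x5633
One's-complement sum = 0x5633.
Checksum = ~0x5633 & 0xFFFF = 0xA9CC.

A9CC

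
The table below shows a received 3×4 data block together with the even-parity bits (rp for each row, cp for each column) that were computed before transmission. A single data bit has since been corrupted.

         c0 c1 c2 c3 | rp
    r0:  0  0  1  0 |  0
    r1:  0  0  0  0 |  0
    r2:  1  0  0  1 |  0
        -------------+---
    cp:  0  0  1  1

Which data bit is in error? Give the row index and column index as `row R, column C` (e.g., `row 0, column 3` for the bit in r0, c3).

Recompute each row's even parity and compare to rp:
  r0: data parity 1, sent rp 0 → mismatch
  r1: data parity 0, sent rp 0 → ok
  r2: data parity 0, sent rp 0 → ok
Recompute each column's even parity and compare to cp:
  c0: data parity 1, sent cp 0 → mismatch
  c1: data parity 0, sent cp 0 → ok
  c2: data parity 1, sent cp 1 → ok
  c3: data parity 1, sent cp 1 → ok
Exactly one row (r0) and one column (c0) fail → the flipped bit is at their intersection.

row 0, column 0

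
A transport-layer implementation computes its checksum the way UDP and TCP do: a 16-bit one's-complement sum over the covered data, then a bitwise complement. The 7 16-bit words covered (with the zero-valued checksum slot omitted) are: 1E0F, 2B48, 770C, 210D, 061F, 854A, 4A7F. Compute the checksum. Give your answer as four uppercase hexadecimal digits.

48A6

One's-complement addition (fold any carry out of bit 15 back into bit 0):
  0x1E0F + 0x2B48 = 0x04957
  0x4957 + 0x770C = 0x0C063
  0xC063 + 0x210D = 0x0E170
  0xE170 + 0x061F = 0x0E78F
  0xE78F + 0x854A = 0x16CD9 → wrap carry → 0x6CDA
  0x6CDA + 0x4A7F = 0x0B759
One's-complement sum = 0xB759.
Checksum = ~0xB759 & 0xFFFF = 0x48A6.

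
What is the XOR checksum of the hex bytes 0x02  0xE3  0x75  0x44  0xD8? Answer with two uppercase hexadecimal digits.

08

XOR the bytes together:
  start with 0x02
  0x02 ⊕ 0xE3 = 0xE1
  0xE1 ⊕ 0x75 = 0x94
  0x94 ⊕ 0x44 = 0xD0
  0xD0 ⊕ 0xD8 = 0x08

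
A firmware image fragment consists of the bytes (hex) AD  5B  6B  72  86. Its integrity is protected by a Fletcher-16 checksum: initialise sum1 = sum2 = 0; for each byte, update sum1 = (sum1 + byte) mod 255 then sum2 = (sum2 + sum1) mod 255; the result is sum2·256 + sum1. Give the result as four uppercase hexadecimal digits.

7F6D

Running sums (mod 255):
  after byte 0 (AD): sum1=173, sum2=173
  after byte 1 (5B): sum1=9, sum2=182
  after byte 2 (6B): sum1=116, sum2=43
  after byte 3 (72): sum1=230, sum2=18
  after byte 4 (86): sum1=109, sum2=127
Checksum = sum2·256 + sum1 = 127·256 + 109 = 32621 = 0x7F6D.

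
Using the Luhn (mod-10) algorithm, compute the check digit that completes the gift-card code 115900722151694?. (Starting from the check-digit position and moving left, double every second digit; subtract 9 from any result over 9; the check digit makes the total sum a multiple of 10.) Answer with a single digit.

3

Partial digits right→left: 4 9 6 1 5 1 2 2 7 0 0 9 5 1 1
Double every second digit counting from the check-digit position (so the 1st, 3rd, 5th, ... of the partial from the right).
  doubled (with −9 where >9): 8 3 1 4 5 0 1 2 → sum 24
  kept as-is: 9 1 1 2 0 9 1 → sum 23
Total = 24 + 23 = 47.
Check digit = (10 − (47 mod 10)) mod 10 = 3.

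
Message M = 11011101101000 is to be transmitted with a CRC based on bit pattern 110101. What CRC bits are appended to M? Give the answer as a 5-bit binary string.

00101

Append 5 zeros: 1101110110100000000. Divide by 110101 (XOR where the leading bit is 1):
  pos 0: 110111 XOR 110101 = 000010
  pos 4: 100110 XOR 110101 = 010011
  pos 5: 100111 XOR 110101 = 010010
  pos 6: 100100 XOR 110101 = 010001
  pos 7: 100010 XOR 110101 = 010111
  pos 8: 101110 XOR 110101 = 011011
  pos 9: 110110 XOR 110101 = 000011
  pos 13: 110000 XOR 110101 = 000101
Remainder (last 5 bits) = 00101. This is the CRC / FCS.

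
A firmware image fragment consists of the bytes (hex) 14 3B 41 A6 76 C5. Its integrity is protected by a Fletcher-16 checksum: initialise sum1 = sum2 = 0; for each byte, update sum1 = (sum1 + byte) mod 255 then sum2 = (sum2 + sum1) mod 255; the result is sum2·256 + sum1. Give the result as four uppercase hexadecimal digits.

4C73

Running sums (mod 255):
  after byte 0 (14): sum1=20, sum2=20
  after byte 1 (3B): sum1=79, sum2=99
  after byte 2 (41): sum1=144, sum2=243
  after byte 3 (A6): sum1=55, sum2=43
  after byte 4 (76): sum1=173, sum2=216
  after byte 5 (C5): sum1=115, sum2=76
Checksum = sum2·256 + sum1 = 76·256 + 115 = 19571 = 0x4C73.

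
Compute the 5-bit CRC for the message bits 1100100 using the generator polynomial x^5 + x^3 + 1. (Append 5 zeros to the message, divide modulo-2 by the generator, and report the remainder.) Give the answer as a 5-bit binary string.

10001

Append 5 zeros: 110010000000. Divide by 101001 (XOR where the leading bit is 1):
  pos 0: 110010 XOR 101001 = 011011
  pos 1: 110110 XOR 101001 = 011111
  pos 2: 111110 XOR 101001 = 010111
  pos 3: 101110 XOR 101001 = 000111
  pos 6: 111000 XOR 101001 = 010001
Remainder (last 5 bits) = 10001. This is the CRC / FCS.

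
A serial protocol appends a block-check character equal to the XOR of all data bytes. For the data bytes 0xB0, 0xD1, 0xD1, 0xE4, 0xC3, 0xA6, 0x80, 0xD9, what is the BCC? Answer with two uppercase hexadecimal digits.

68

XOR the bytes together:
  start with 0xB0
  0xB0 ⊕ 0xD1 = 0x61
  0x61 ⊕ 0xD1 = 0xB0
  0xB0 ⊕ 0xE4 = 0x54
  0x54 ⊕ 0xC3 = 0x97
  0x97 ⊕ 0xA6 = 0x31
  0x31 ⊕ 0x80 = 0xB1
  0xB1 ⊕ 0xD9 = 0x68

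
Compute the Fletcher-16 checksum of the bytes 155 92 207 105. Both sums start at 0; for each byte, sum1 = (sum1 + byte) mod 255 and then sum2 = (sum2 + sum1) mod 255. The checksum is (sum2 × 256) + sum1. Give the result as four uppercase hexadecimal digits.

Running sums (mod 255):
  after byte 0 (155): sum1=155, sum2=155
  after byte 1 (92): sum1=247, sum2=147
  after byte 2 (207): sum1=199, sum2=91
  after byte 3 (105): sum1=49, sum2=140
Checksum = sum2·256 + sum1 = 140·256 + 49 = 35889 = 0x8C31.

8C31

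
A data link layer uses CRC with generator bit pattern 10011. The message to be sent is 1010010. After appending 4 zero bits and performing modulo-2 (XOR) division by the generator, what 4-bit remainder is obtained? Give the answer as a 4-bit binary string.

0100

Append 4 zeros: 10100100000. Divide by 10011 (XOR where the leading bit is 1):
  pos 0: 10100 XOR 10011 = 00111
  pos 2: 11110 XOR 10011 = 01101
  pos 3: 11010 XOR 10011 = 01001
  pos 4: 10010 XOR 10011 = 00001
Remainder (last 4 bits) = 0100. This is the CRC / FCS.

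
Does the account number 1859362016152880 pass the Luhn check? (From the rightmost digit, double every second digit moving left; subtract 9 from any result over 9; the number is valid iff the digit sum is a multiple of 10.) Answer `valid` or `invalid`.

From the right, keep odd positions and double even positions (subtract 9 from any doubled value over 9):
  doubled (positions 2,4,...): 7 4 2 2 4 6 1 2 → sum 28
  kept (positions 1,3,...): 0 8 5 6 0 6 9 8 → sum 42
Total = 70.
70 mod 10 = 0, so the number is valid.

valid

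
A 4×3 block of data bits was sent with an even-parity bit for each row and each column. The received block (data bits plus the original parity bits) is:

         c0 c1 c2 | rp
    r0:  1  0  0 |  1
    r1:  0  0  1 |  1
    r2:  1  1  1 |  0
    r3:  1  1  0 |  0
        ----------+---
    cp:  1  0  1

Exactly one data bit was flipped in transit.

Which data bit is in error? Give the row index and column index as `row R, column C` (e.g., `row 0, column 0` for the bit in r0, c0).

Recompute each row's even parity and compare to rp:
  r0: data parity 1, sent rp 1 → ok
  r1: data parity 1, sent rp 1 → ok
  r2: data parity 1, sent rp 0 → mismatch
  r3: data parity 0, sent rp 0 → ok
Recompute each column's even parity and compare to cp:
  c0: data parity 1, sent cp 1 → ok
  c1: data parity 0, sent cp 0 → ok
  c2: data parity 0, sent cp 1 → mismatch
Exactly one row (r2) and one column (c2) fail → the flipped bit is at their intersection.

row 2, column 2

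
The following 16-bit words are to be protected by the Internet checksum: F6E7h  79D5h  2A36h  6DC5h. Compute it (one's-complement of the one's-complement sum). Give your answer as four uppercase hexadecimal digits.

One's-complement addition (fold any carry out of bit 15 back into bit 0):
  0xF6E7 + 0x79D5 = 0x170BC → wrap carry → 0x70BD
  0x70BD + 0x2A36 = 0x09AF3
  0x9AF3 + 0x6DC5 = 0x108B8 → wrap carry → 0x08B9
One's-complement sum = 0x08B9.
Checksum = ~0x08B9 & 0xFFFF = 0xF746.

F746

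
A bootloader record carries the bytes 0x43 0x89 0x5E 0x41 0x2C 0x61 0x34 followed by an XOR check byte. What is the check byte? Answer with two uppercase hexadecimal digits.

XOR the bytes together:
  start with 0x43
  0x43 ⊕ 0x89 = 0xCA
  0xCA ⊕ 0x5E = 0x94
  0x94 ⊕ 0x41 = 0xD5
  0xD5 ⊕ 0x2C = 0xF9
  0xF9 ⊕ 0x61 = 0x98
  0x98 ⊕ 0x34 = 0xAC

AC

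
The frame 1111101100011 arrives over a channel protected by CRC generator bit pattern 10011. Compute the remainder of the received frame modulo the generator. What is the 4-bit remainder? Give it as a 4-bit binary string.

Modulo-2 division of 1111101100011 by 10011:
  pos 0: 11111 XOR 10011 = 01100
  pos 1: 11000 XOR 10011 = 01011
  pos 2: 10111 XOR 10011 = 00100
  pos 4: 10010 XOR 10011 = 00001
  pos 8: 10011 XOR 10011 = 00000
Remainder = 0000 (zero — the frame passes the CRC check).

0000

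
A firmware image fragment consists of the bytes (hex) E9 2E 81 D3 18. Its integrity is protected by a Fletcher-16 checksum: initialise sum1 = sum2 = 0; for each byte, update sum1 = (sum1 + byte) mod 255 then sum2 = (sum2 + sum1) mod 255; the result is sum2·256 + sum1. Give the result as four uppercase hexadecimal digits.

8E85

Running sums (mod 255):
  after byte 0 (E9): sum1=233, sum2=233
  after byte 1 (2E): sum1=24, sum2=2
  after byte 2 (81): sum1=153, sum2=155
  after byte 3 (D3): sum1=109, sum2=9
  after byte 4 (18): sum1=133, sum2=142
Checksum = sum2·256 + sum1 = 142·256 + 133 = 36485 = 0x8E85.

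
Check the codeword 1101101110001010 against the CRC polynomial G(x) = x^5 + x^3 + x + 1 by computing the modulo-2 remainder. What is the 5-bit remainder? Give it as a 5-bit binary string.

Modulo-2 division of 1101101110001010 by 101011:
  pos 0: 110110 XOR 101011 = 011101
  pos 1: 111011 XOR 101011 = 010000
  pos 2: 100001 XOR 101011 = 001010
  pos 4: 101010 XOR 101011 = 000001
  pos 9: 100101 XOR 101011 = 001110
Remainder = 11100 (nonzero — an error is detected).

11100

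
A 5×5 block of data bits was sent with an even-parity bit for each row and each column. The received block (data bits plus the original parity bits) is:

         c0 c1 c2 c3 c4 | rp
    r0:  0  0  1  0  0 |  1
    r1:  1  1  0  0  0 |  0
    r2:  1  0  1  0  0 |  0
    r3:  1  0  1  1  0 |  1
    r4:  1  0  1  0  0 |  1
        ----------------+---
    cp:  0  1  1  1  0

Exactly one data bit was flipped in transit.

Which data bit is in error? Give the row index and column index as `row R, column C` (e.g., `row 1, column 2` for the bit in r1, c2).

row 4, column 2

Recompute each row's even parity and compare to rp:
  r0: data parity 1, sent rp 1 → ok
  r1: data parity 0, sent rp 0 → ok
  r2: data parity 0, sent rp 0 → ok
  r3: data parity 1, sent rp 1 → ok
  r4: data parity 0, sent rp 1 → mismatch
Recompute each column's even parity and compare to cp:
  c0: data parity 0, sent cp 0 → ok
  c1: data parity 1, sent cp 1 → ok
  c2: data parity 0, sent cp 1 → mismatch
  c3: data parity 1, sent cp 1 → ok
  c4: data parity 0, sent cp 0 → ok
Exactly one row (r4) and one column (c2) fail → the flipped bit is at their intersection.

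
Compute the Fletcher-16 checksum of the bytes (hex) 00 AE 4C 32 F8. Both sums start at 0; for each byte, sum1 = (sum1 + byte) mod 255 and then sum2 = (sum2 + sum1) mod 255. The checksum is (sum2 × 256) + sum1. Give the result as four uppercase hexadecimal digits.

Running sums (mod 255):
  after byte 0 (00): sum1=0, sum2=0
  after byte 1 (AE): sum1=174, sum2=174
  after byte 2 (4C): sum1=250, sum2=169
  after byte 3 (32): sum1=45, sum2=214
  after byte 4 (F8): sum1=38, sum2=252
Checksum = sum2·256 + sum1 = 252·256 + 38 = 64550 = 0xFC26.

FC26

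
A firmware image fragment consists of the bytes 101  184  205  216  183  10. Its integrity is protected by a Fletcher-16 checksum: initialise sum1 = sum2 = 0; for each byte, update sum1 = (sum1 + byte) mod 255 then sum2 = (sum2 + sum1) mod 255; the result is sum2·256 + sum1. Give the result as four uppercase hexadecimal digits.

Running sums (mod 255):
  after byte 0 (101): sum1=101, sum2=101
  after byte 1 (184): sum1=30, sum2=131
  after byte 2 (205): sum1=235, sum2=111
  after byte 3 (216): sum1=196, sum2=52
  after byte 4 (183): sum1=124, sum2=176
  after byte 5 (10): sum1=134, sum2=55
Checksum = sum2·256 + sum1 = 55·256 + 134 = 14214 = 0x3786.

3786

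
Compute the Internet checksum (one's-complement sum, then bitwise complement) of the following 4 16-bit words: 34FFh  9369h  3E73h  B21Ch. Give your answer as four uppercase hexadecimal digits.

One's-complement addition (fold any carry out of bit 15 back into bit 0):
  0x34FF + 0x9369 = 0x0C868
  0xC868 + 0x3E73 = 0x106DB → wrap carry → 0x06DC
  0x06DC + 0xB21C = 0x0B8F8
One's-complement sum = 0xB8F8.
Checksum = ~0xB8F8 & 0xFFFF = 0x4707.

4707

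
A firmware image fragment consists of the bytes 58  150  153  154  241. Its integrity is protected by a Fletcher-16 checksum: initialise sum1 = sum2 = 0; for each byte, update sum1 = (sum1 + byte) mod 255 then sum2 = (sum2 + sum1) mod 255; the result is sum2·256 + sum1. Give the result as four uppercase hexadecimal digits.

71F6

Running sums (mod 255):
  after byte 0 (58): sum1=58, sum2=58
  after byte 1 (150): sum1=208, sum2=11
  after byte 2 (153): sum1=106, sum2=117
  after byte 3 (154): sum1=5, sum2=122
  after byte 4 (241): sum1=246, sum2=113
Checksum = sum2·256 + sum1 = 113·256 + 246 = 29174 = 0x71F6.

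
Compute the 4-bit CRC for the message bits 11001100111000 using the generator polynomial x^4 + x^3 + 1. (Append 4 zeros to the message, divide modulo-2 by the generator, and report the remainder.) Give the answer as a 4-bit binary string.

1111

Append 4 zeros: 110011001110000000. Divide by 11001 (XOR where the leading bit is 1):
  pos 0: 11001 XOR 11001 = 00000
  pos 5: 10011 XOR 11001 = 01010
  pos 6: 10101 XOR 11001 = 01100
  pos 7: 11000 XOR 11001 = 00001
  pos 11: 10000 XOR 11001 = 01001
  pos 12: 10010 XOR 11001 = 01011
  pos 13: 10110 XOR 11001 = 01111
Remainder (last 4 bits) = 1111. This is the CRC / FCS.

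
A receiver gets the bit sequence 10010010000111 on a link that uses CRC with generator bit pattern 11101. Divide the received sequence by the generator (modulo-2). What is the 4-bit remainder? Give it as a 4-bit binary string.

0000

Modulo-2 division of 10010010000111 by 11101:
  pos 0: 10010 XOR 11101 = 01111
  pos 1: 11110 XOR 11101 = 00011
  pos 4: 11100 XOR 11101 = 00001
  pos 8: 10011 XOR 11101 = 01110
  pos 9: 11101 XOR 11101 = 00000
Remainder = 0000 (zero — the frame passes the CRC check).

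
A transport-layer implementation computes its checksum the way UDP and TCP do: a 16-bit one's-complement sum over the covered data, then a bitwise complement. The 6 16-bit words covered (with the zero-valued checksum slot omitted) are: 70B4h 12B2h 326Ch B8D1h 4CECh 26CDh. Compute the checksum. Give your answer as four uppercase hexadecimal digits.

1DA2

One's-complement addition (fold any carry out of bit 15 back into bit 0):
  0x70B4 + 0x12B2 = 0x08366
  0x8366 + 0x326C = 0x0B5D2
  0xB5D2 + 0xB8D1 = 0x16EA3 → wrap carry → 0x6EA4
  0x6EA4 + 0x4CEC = 0x0BB90
  0xBB90 + 0x26CD = 0x0E25D
One's-complement sum = 0xE25D.
Checksum = ~0xE25D & 0xFFFF = 0x1DA2.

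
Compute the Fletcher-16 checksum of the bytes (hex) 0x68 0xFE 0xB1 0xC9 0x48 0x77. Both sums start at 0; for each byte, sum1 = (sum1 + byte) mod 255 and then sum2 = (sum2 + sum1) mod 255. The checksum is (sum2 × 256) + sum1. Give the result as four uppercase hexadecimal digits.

99A2

Running sums (mod 255):
  after byte 0 (0x68): sum1=104, sum2=104
  after byte 1 (0xFE): sum1=103, sum2=207
  after byte 2 (0xB1): sum1=25, sum2=232
  after byte 3 (0xC9): sum1=226, sum2=203
  after byte 4 (0x48): sum1=43, sum2=246
  after byte 5 (0x77): sum1=162, sum2=153
Checksum = sum2·256 + sum1 = 153·256 + 162 = 39330 = 0x99A2.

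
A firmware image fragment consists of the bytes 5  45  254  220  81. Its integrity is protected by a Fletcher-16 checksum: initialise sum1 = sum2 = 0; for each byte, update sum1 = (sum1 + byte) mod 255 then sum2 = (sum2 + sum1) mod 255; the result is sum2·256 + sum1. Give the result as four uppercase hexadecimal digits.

D55F

Running sums (mod 255):
  after byte 0 (5): sum1=5, sum2=5
  after byte 1 (45): sum1=50, sum2=55
  after byte 2 (254): sum1=49, sum2=104
  after byte 3 (220): sum1=14, sum2=118
  after byte 4 (81): sum1=95, sum2=213
Checksum = sum2·256 + sum1 = 213·256 + 95 = 54623 = 0xD55F.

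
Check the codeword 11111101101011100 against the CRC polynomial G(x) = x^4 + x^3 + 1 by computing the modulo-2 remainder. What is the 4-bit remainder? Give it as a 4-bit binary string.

Modulo-2 division of 11111101101011100 by 11001:
  pos 0: 11111 XOR 11001 = 00110
  pos 2: 11010 XOR 11001 = 00011
  pos 5: 11110 XOR 11001 = 00111
  pos 7: 11110 XOR 11001 = 00111
  pos 9: 11111 XOR 11001 = 00110
  pos 11: 11010 XOR 11001 = 00011
Remainder = 0110 (nonzero — an error is detected).

0110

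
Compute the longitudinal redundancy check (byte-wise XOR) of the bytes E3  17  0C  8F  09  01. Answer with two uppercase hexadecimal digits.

XOR the bytes together:
  start with 0xE3
  0xE3 ⊕ 0x17 = 0xF4
  0xF4 ⊕ 0x0C = 0xF8
  0xF8 ⊕ 0x8F = 0x77
  0x77 ⊕ 0x09 = 0x7E
  0x7E ⊕ 0x01 = 0x7F

7F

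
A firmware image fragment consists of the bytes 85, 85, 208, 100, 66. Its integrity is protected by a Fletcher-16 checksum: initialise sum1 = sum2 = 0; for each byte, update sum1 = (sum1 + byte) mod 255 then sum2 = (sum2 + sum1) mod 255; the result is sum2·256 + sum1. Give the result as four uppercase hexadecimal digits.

Running sums (mod 255):
  after byte 0 (85): sum1=85, sum2=85
  after byte 1 (85): sum1=170, sum2=0
  after byte 2 (208): sum1=123, sum2=123
  after byte 3 (100): sum1=223, sum2=91
  after byte 4 (66): sum1=34, sum2=125
Checksum = sum2·256 + sum1 = 125·256 + 34 = 32034 = 0x7D22.

7D22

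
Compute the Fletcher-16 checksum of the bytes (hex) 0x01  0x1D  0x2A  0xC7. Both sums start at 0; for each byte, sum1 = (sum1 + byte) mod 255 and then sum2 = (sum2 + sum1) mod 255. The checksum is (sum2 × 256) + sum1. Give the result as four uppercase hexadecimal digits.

7710

Running sums (mod 255):
  after byte 0 (0x01): sum1=1, sum2=1
  after byte 1 (0x1D): sum1=30, sum2=31
  after byte 2 (0x2A): sum1=72, sum2=103
  after byte 3 (0xC7): sum1=16, sum2=119
Checksum = sum2·256 + sum1 = 119·256 + 16 = 30480 = 0x7710.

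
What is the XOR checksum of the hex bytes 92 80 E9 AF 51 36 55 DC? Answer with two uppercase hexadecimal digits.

XOR the bytes together:
  start with 0x92
  0x92 ⊕ 0x80 = 0x12
  0x12 ⊕ 0xE9 = 0xFB
  0xFB ⊕ 0xAF = 0x54
  0x54 ⊕ 0x51 = 0x05
  0x05 ⊕ 0x36 = 0x33
  0x33 ⊕ 0x55 = 0x66
  0x66 ⊕ 0xDC = 0xBA

BA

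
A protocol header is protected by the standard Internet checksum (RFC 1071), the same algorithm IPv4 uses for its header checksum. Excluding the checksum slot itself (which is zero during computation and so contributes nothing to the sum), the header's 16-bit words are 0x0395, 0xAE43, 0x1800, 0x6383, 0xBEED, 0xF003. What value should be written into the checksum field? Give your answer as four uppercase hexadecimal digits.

One's-complement addition (fold any carry out of bit 15 back into bit 0):
  0x0395 + 0xAE43 = 0x0B1D8
  0xB1D8 + 0x1800 = 0x0C9D8
  0xC9D8 + 0x6383 = 0x12D5B → wrap carry → 0x2D5C
  0x2D5C + 0xBEED = 0x0EC49
  0xEC49 + 0xF003 = 0x1DC4C → wrap carry → 0xDC4D
One's-complement sum = 0xDC4D.
Checksum = ~0xDC4D & 0xFFFF = 0x23B2.

23B2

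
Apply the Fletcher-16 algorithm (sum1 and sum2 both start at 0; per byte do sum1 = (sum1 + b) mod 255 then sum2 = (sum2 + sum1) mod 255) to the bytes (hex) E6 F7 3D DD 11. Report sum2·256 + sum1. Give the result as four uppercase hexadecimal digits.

Running sums (mod 255):
  after byte 0 (E6): sum1=230, sum2=230
  after byte 1 (F7): sum1=222, sum2=197
  after byte 2 (3D): sum1=28, sum2=225
  after byte 3 (DD): sum1=249, sum2=219
  after byte 4 (11): sum1=11, sum2=230
Checksum = sum2·256 + sum1 = 230·256 + 11 = 58891 = 0xE60B.

E60B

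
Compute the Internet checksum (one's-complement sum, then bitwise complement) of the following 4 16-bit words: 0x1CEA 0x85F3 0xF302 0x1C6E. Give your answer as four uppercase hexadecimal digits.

4DB1

One's-complement addition (fold any carry out of bit 15 back into bit 0):
  0x1CEA + 0x85F3 = 0x0A2DD
  0xA2DD + 0xF302 = 0x195DF → wrap carry → 0x95E0
  0x95E0 + 0x1C6E = 0x0B24E
One's-complement sum = 0xB24E.
Checksum = ~0xB24E & 0xFFFF = 0x4DB1.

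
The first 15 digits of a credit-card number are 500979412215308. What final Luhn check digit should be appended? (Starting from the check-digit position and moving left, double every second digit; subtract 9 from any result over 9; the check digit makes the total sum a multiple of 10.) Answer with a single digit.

1

Partial digits right→left: 8 0 3 5 1 2 2 1 4 9 7 9 0 0 5
Double every second digit counting from the check-digit position (so the 1st, 3rd, 5th, ... of the partial from the right).
  doubled (with −9 where >9): 7 6 2 4 8 5 0 1 → sum 33
  kept as-is: 0 5 2 1 9 9 0 → sum 26
Total = 33 + 26 = 59.
Check digit = (10 − (59 mod 10)) mod 10 = 1.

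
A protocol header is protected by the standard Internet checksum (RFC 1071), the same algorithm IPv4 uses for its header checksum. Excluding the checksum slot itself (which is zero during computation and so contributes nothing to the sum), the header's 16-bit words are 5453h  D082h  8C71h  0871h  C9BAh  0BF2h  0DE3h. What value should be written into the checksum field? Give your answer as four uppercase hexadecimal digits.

One's-complement addition (fold any carry out of bit 15 back into bit 0):
  0x5453 + 0xD082 = 0x124D5 → wrap carry → 0x24D6
  0x24D6 + 0x8C71 = 0x0B147
  0xB147 + 0x0871 = 0x0B9B8
  0xB9B8 + 0xC9BA = 0x18372 → wrap carry → 0x8373
  0x8373 + 0x0BF2 = 0x08F65
  0x8F65 + 0x0DE3 = 0x09D48
One's-complement sum = 0x9D48.
Checksum = ~0x9D48 & 0xFFFF = 0x62B7.

62B7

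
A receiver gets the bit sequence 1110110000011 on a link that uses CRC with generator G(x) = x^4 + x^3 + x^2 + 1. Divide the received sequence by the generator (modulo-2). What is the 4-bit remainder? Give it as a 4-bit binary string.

Modulo-2 division of 1110110000011 by 11101:
  pos 0: 11101 XOR 11101 = 00000
  pos 5: 10000 XOR 11101 = 01101
  pos 6: 11010 XOR 11101 = 00111
  pos 8: 11111 XOR 11101 = 00010
Remainder = 0010 (nonzero — an error is detected).

0010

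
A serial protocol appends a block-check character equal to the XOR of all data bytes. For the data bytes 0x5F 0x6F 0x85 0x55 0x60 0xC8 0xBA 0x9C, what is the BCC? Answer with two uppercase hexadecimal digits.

XOR the bytes together:
  start with 0x5F
  0x5F ⊕ 0x6F = 0x30
  0x30 ⊕ 0x85 = 0xB5
  0xB5 ⊕ 0x55 = 0xE0
  0xE0 ⊕ 0x60 = 0x80
  0x80 ⊕ 0xC8 = 0x48
  0x48 ⊕ 0xBA = 0xF2
  0xF2 ⊕ 0x9C = 0x6E

6E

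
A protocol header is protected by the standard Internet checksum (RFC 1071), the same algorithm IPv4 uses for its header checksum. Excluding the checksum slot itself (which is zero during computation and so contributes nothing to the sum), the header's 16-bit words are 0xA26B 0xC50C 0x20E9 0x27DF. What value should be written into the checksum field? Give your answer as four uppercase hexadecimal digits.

One's-complement addition (fold any carry out of bit 15 back into bit 0):
  0xA26B + 0xC50C = 0x16777 → wrap carry → 0x6778
  0x6778 + 0x20E9 = 0x08861
  0x8861 + 0x27DF = 0x0B040
One's-complement sum = 0xB040.
Checksum = ~0xB040 & 0xFFFF = 0x4FBF.

4FBF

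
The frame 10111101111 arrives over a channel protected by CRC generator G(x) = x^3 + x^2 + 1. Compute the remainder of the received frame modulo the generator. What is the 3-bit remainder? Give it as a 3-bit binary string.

Modulo-2 division of 10111101111 by 1101:
  pos 0: 1011 XOR 1101 = 0110
  pos 1: 1101 XOR 1101 = 0000
  pos 5: 1011 XOR 1101 = 0110
  pos 6: 1101 XOR 1101 = 0000
Remainder = 001 (nonzero — an error is detected).

001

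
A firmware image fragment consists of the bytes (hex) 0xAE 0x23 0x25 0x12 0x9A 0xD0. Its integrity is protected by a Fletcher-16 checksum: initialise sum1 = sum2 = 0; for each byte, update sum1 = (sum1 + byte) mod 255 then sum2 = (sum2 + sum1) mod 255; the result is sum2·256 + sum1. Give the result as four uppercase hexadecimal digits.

Running sums (mod 255):
  after byte 0 (0xAE): sum1=174, sum2=174
  after byte 1 (0x23): sum1=209, sum2=128
  after byte 2 (0x25): sum1=246, sum2=119
  after byte 3 (0x12): sum1=9, sum2=128
  after byte 4 (0x9A): sum1=163, sum2=36
  after byte 5 (0xD0): sum1=116, sum2=152
Checksum = sum2·256 + sum1 = 152·256 + 116 = 39028 = 0x9874.

9874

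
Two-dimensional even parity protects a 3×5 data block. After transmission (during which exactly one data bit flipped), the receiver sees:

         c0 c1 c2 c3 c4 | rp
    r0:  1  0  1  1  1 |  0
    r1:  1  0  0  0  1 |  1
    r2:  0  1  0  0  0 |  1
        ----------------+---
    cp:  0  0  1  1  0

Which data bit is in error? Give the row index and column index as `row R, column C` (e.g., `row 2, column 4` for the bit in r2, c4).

row 1, column 1

Recompute each row's even parity and compare to rp:
  r0: data parity 0, sent rp 0 → ok
  r1: data parity 0, sent rp 1 → mismatch
  r2: data parity 1, sent rp 1 → ok
Recompute each column's even parity and compare to cp:
  c0: data parity 0, sent cp 0 → ok
  c1: data parity 1, sent cp 0 → mismatch
  c2: data parity 1, sent cp 1 → ok
  c3: data parity 1, sent cp 1 → ok
  c4: data parity 0, sent cp 0 → ok
Exactly one row (r1) and one column (c1) fail → the flipped bit is at their intersection.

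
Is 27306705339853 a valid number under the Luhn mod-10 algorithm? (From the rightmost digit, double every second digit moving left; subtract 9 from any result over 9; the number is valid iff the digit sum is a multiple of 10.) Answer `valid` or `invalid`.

invalid

From the right, keep odd positions and double even positions (subtract 9 from any doubled value over 9):
  doubled (positions 2,4,...): 1 9 6 0 3 6 4 → sum 29
  kept (positions 1,3,...): 3 8 3 5 7 0 7 → sum 33
Total = 62.
62 mod 10 = 2, so the number is invalid.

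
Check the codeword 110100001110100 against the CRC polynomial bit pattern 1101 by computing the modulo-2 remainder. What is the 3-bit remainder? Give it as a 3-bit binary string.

Modulo-2 division of 110100001110100 by 1101:
  pos 0: 1101 XOR 1101 = 0000
  pos 8: 1110 XOR 1101 = 0011
  pos 10: 1110 XOR 1101 = 0011
Remainder = 110 (nonzero — an error is detected).

110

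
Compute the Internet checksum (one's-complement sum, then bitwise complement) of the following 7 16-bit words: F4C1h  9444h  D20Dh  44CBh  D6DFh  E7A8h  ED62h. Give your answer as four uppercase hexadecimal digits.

One's-complement addition (fold any carry out of bit 15 back into bit 0):
  0xF4C1 + 0x9444 = 0x18905 → wrap carry → 0x8906
  0x8906 + 0xD20D = 0x15B13 → wrap carry → 0x5B14
  0x5B14 + 0x44CB = 0x09FDF
  0x9FDF + 0xD6DF = 0x176BE → wrap carry → 0x76BF
  0x76BF + 0xE7A8 = 0x15E67 → wrap carry → 0x5E68
  0x5E68 + 0xED62 = 0x14BCA → wrap carry → 0x4BCB
One's-complement sum = 0x4BCB.
Checksum = ~0x4BCB & 0xFFFF = 0xB434.

B434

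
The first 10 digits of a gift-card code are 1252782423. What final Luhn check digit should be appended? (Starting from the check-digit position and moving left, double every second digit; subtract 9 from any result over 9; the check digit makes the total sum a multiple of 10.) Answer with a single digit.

4

Partial digits right→left: 3 2 4 2 8 7 2 5 2 1
Double every second digit counting from the check-digit position (so the 1st, 3rd, 5th, ... of the partial from the right).
  doubled (with −9 where >9): 6 8 7 4 4 → sum 29
  kept as-is: 2 2 7 5 1 → sum 17
Total = 29 + 17 = 46.
Check digit = (10 − (46 mod 10)) mod 10 = 4.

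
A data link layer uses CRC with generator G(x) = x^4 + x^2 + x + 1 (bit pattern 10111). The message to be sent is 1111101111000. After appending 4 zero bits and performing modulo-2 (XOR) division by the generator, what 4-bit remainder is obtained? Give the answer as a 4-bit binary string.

Append 4 zeros: 11111011110000000. Divide by 10111 (XOR where the leading bit is 1):
  pos 0: 11111 XOR 10111 = 01000
  pos 1: 10000 XOR 10111 = 00111
  pos 3: 11111 XOR 10111 = 01000
  pos 4: 10001 XOR 10111 = 00110
  pos 6: 11010 XOR 10111 = 01101
  pos 7: 11010 XOR 10111 = 01101
  pos 8: 11010 XOR 10111 = 01101
  pos 9: 11010 XOR 10111 = 01101
  pos 10: 11010 XOR 10111 = 01101
  pos 11: 11010 XOR 10111 = 01101
  pos 12: 11010 XOR 10111 = 01101
Remainder (last 4 bits) = 1101. This is the CRC / FCS.

1101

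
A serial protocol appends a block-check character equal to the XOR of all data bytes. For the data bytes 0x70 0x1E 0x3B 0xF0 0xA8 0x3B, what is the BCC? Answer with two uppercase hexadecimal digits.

36

XOR the bytes together:
  start with 0x70
  0x70 ⊕ 0x1E = 0x6E
  0x6E ⊕ 0x3B = 0x55
  0x55 ⊕ 0xF0 = 0xA5
  0xA5 ⊕ 0xA8 = 0x0D
  0x0D ⊕ 0x3B = 0x36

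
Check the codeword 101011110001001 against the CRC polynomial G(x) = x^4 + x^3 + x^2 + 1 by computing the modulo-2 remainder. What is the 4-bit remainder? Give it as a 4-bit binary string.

Modulo-2 division of 101011110001001 by 11101:
  pos 0: 10101 XOR 11101 = 01000
  pos 1: 10001 XOR 11101 = 01100
  pos 2: 11001 XOR 11101 = 00100
  pos 4: 10010 XOR 11101 = 01111
  pos 5: 11110 XOR 11101 = 00011
  pos 8: 11010 XOR 11101 = 00111
  pos 10: 11101 XOR 11101 = 00000
Remainder = 0000 (zero — the frame passes the CRC check).

0000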